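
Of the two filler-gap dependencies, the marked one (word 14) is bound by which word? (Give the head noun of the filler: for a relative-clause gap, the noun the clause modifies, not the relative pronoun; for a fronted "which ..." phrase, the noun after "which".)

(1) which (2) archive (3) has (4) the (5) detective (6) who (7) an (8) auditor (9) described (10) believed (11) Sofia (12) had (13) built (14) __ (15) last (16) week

2

The marked gap is the direct object of "built".
Its filler is the fronted wh-phrase "which archive", at word 2.
(The other dependency links word 5 to a gap after word 9.)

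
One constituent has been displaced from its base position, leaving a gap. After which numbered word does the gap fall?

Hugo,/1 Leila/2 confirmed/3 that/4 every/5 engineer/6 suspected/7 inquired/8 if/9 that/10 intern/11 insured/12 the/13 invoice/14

7

The displaced element is "Hugo" (word 1).
It is linked across 2 clause boundaries (that → Ø).
It functions as the subject of "inquired", so the gap sits immediately after word 7 ("suspected").
Base order: Leila confirmed that every engineer suspected that Hugo inquired if that intern insured the invoice.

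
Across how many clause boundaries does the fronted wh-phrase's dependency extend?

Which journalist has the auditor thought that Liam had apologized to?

1

"which journalist" is extracted from the PP object of "apologized".
Boundaries crossed, outermost first: [that] — 1 in total.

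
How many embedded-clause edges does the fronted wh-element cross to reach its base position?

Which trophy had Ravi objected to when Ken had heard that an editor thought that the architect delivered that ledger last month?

0

"which trophy" originates inside the matrix clause — no clause boundary is crossed.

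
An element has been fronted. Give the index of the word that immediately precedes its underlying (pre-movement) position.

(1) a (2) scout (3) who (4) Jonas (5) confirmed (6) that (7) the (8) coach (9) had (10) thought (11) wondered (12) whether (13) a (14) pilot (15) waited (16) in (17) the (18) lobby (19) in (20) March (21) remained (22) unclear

The displaced element is "a scout" (word 2).
It is linked across 2 clause boundaries (that → Ø).
It functions as the subject of "wondered", so the gap sits immediately after word 10 ("thought").
Base order: Jonas confirmed that the coach had thought that a scout wondered whether a pilot waited in the lobby in March.

10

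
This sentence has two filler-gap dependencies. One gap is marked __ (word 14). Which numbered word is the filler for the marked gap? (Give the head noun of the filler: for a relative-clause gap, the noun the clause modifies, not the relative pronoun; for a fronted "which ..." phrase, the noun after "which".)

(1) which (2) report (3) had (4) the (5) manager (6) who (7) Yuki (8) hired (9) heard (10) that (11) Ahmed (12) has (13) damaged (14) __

The marked gap is the direct object of "damaged".
Its filler is the fronted wh-phrase "which report", at word 2.
(The other dependency links word 5 to a gap after word 8.)

2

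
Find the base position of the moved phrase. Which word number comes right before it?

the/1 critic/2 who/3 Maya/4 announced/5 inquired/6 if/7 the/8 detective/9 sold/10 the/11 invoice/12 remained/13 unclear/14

The displaced element is "the critic" (word 2).
It is linked across 1 clause boundary (Ø).
It functions as the subject of "inquired", so the gap sits immediately after word 5 ("announced").
Base order: Maya announced that the critic inquired if the detective sold the invoice.

5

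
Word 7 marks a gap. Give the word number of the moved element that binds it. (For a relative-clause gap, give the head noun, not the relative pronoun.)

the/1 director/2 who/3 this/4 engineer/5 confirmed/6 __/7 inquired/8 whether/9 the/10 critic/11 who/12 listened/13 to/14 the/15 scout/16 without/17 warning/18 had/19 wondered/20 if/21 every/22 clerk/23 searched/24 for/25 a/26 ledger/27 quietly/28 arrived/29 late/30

2

The gap at 7 is the subject of "inquired", inside a relative clause.
The relative pronoun is "who" (word 3); it is bound by the head noun immediately before it.
Its filler is the head noun "director", at word 2.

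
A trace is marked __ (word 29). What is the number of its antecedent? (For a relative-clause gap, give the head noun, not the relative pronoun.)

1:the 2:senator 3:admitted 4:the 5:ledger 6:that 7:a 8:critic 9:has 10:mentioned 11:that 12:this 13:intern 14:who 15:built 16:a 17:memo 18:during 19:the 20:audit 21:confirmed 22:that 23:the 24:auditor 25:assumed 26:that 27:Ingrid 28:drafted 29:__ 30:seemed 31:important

5

The gap at 29 is the object of "drafted", inside a relative clause.
The relative pronoun is "that" (word 6); it is bound by the head noun immediately before it.
Its filler is the head noun "ledger", at word 5.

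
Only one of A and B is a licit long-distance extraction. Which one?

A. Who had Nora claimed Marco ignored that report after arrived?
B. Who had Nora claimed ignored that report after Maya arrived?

B

In A, the wh-phrase is extracted from inside an adjunct island (introduced by "after"), which blocks movement.
In B, the extraction path crosses only that-complement boundaries, which are transparent.
So B is grammatical.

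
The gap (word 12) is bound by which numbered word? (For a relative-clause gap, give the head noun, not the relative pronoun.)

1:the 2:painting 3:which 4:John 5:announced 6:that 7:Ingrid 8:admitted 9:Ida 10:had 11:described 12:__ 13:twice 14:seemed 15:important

The gap at 12 is the object of "described", inside a relative clause.
The relative pronoun is "which" (word 3); it is bound by the head noun immediately before it.
Its filler is the head noun "painting", at word 2.

2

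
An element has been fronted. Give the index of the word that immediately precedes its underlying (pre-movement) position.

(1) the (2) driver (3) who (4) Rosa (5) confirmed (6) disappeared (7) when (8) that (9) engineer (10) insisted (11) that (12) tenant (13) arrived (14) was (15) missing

The displaced element is "the driver" (word 2).
It is linked across 1 clause boundary (Ø).
It functions as the subject of "disappeared", so the gap sits immediately after word 5 ("confirmed").
Base order: Rosa confirmed the driver disappeared when that engineer insisted that tenant arrived.

5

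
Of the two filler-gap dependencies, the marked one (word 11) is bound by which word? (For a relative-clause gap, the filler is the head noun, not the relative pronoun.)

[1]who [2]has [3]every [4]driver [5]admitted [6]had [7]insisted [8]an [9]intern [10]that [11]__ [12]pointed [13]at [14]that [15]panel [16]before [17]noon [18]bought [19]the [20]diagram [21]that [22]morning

9

The marked gap is inside the relative clause, the subject of "pointed".
Its filler is the head noun "intern" (via "that"), at word 9.
(The other dependency links word 1 to a gap after word 5.)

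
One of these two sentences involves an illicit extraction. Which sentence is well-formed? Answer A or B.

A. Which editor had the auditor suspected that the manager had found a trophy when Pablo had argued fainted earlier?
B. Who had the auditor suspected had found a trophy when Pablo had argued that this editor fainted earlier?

B

In A, the wh-phrase is extracted from inside an adjunct island (introduced by "when"), which blocks movement.
In B, the extraction path crosses only that-complement boundaries, which are transparent.
So B is grammatical.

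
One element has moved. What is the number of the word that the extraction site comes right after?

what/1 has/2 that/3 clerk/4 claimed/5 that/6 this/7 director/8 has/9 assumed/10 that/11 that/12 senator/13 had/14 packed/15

The displaced element is "what" (word 1).
It is linked across 2 clause boundaries (that → that).
It functions as the direct object of "packed", so the gap sits immediately after word 15 ("packed").
Base order: That clerk has claimed that this director has assumed that that senator had packed what.

15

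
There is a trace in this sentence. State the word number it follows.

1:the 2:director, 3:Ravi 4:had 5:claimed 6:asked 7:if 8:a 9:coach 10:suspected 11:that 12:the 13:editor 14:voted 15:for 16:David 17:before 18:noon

5

The displaced element is "the director" (word 2).
It is linked across 1 clause boundary (Ø).
It functions as the subject of "asked", so the gap sits immediately after word 5 ("claimed").
Base order: Ravi had claimed that the director asked if a coach suspected that the editor voted for David before noon.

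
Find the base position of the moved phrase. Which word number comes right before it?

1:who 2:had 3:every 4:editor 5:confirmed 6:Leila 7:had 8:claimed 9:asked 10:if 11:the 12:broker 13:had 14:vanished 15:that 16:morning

The displaced element is "who" (word 1).
It is linked across 2 clause boundaries (Ø → Ø).
It functions as the subject of "asked", so the gap sits immediately after word 8 ("claimed").
Base order: Every editor had confirmed Leila had claimed that who asked if the broker had vanished that morning.

8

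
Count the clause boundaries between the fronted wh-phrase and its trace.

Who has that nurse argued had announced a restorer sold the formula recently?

"who" is extracted from the subject of "announced".
Boundaries crossed, outermost first: [Ø] — 1 in total.

1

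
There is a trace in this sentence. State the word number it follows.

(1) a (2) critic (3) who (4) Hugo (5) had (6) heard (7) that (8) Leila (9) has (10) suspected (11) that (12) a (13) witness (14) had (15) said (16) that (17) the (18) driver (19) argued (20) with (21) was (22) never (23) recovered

The displaced element is "a critic" (word 2).
It is linked across 3 clause boundaries (that → that → that).
It functions as the object of the preposition "with" of "argued", so the gap sits immediately after word 20 ("with").
Base order: Hugo had heard that Leila has suspected that a witness had said that the driver argued with a critic.

20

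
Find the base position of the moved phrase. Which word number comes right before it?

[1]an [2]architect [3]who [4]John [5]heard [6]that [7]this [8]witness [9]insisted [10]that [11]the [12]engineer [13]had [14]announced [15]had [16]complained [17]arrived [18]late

14

The displaced element is "an architect" (word 2).
It is linked across 3 clause boundaries (that → that → Ø).
It functions as the subject of "complained", so the gap sits immediately after word 14 ("announced").
Base order: John heard that this witness insisted that the engineer had announced an architect had complained.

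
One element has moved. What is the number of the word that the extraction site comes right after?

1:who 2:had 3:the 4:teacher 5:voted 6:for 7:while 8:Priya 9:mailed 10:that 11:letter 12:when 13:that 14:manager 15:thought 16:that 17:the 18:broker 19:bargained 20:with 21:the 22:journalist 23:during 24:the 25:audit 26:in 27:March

6

The displaced element is "who" (word 1).
It functions as the object of the preposition "for" of "voted", so the gap sits immediately after word 6 ("for").
Base order: The teacher had voted for who while Priya mailed that letter when that manager thought that the broker bargained with the journalist during the audit in March.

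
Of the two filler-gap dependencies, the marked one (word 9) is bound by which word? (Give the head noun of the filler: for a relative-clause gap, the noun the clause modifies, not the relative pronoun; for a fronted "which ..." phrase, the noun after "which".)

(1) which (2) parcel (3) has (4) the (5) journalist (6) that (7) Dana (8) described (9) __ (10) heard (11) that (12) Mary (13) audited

The marked gap is inside the relative clause, the direct object of "described".
Its filler is the head noun "journalist" (via "that"), at word 5.
(The other dependency links word 2 to a gap after word 13.)

5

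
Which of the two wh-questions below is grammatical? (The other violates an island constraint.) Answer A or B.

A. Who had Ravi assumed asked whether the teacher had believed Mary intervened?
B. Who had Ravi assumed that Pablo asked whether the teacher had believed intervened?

A

In B, the wh-phrase is extracted from inside a wh-island (introduced by "whether"), which blocks movement.
In A, the extraction path crosses only that-complement boundaries, which are transparent.
So A is grammatical.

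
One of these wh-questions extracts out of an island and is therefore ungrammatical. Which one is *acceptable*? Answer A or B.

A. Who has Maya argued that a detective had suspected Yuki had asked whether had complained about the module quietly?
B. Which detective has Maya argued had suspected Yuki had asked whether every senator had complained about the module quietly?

B

In A, the wh-phrase is extracted from inside a wh-island (introduced by "whether"), which blocks movement.
In B, the extraction path crosses only that-complement boundaries, which are transparent.
So B is grammatical.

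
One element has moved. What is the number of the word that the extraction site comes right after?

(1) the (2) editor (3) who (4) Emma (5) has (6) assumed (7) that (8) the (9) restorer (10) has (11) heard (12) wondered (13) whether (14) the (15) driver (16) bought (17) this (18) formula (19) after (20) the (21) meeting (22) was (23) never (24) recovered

The displaced element is "the editor" (word 2).
It is linked across 2 clause boundaries (that → Ø).
It functions as the subject of "wondered", so the gap sits immediately after word 11 ("heard").
Base order: Emma has assumed that the restorer has heard that the editor wondered whether the driver bought this formula after the meeting.

11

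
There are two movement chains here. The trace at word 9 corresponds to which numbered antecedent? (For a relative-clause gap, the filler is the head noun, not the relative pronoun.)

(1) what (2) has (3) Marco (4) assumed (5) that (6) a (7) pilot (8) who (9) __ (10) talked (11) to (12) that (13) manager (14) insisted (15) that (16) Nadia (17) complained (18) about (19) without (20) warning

7

The marked gap is inside the relative clause, the subject of "talked".
Its filler is the head noun "pilot" (via "who"), at word 7.
(The other dependency links word 1 to a gap after word 18.)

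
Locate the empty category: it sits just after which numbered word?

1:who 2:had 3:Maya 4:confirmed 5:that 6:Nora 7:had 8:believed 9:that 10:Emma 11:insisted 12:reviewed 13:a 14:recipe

The displaced element is "who" (word 1).
It is linked across 3 clause boundaries (that → that → Ø).
It functions as the subject of "reviewed", so the gap sits immediately after word 11 ("insisted").
Base order: Maya had confirmed that Nora had believed that Emma insisted that who reviewed a recipe.

11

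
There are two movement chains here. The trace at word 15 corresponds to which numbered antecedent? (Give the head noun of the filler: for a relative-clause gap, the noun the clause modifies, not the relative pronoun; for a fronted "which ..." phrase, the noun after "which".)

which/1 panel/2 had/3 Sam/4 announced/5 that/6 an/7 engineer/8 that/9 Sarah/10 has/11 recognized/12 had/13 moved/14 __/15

2

The marked gap is the direct object of "moved".
Its filler is the fronted wh-phrase "which panel", at word 2.
(The other dependency links word 8 to a gap after word 12.)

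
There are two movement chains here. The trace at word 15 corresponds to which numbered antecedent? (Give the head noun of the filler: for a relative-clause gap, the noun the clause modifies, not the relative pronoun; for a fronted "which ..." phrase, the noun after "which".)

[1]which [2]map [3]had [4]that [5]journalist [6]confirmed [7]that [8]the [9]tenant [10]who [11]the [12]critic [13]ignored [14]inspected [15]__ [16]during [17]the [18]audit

2

The marked gap is the direct object of "inspected".
Its filler is the fronted wh-phrase "which map", at word 2.
(The other dependency links word 9 to a gap after word 13.)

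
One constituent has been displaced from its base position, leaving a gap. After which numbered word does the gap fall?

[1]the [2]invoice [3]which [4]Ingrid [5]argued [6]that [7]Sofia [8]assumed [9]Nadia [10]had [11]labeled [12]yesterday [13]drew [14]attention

The displaced element is "the invoice" (word 2).
It is linked across 2 clause boundaries (that → Ø).
It functions as the direct object of "labeled", so the gap sits immediately after word 11 ("labeled").
Base order: Ingrid argued that Sofia assumed Nadia had labeled the invoice yesterday.

11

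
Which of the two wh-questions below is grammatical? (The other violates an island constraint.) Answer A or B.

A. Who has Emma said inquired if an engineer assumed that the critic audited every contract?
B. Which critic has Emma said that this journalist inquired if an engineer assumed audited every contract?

A

In B, the wh-phrase is extracted from inside a wh-island (introduced by "if"), which blocks movement.
In A, the extraction path crosses only that-complement boundaries, which are transparent.
So A is grammatical.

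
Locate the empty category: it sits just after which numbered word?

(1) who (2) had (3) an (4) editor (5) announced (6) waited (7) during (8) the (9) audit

5

The displaced element is "who" (word 1).
It is linked across 1 clause boundary (Ø).
It functions as the subject of "waited", so the gap sits immediately after word 5 ("announced").
Base order: An editor had announced who waited during the audit.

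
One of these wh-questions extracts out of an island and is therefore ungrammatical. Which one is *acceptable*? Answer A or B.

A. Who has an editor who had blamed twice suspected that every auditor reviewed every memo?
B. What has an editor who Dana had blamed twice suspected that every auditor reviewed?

In A, the wh-phrase is extracted from inside a complex-NP island (relative clause) (introduced by "who"), which blocks movement.
In B, the extraction path crosses only that-complement boundaries, which are transparent.
So B is grammatical.

B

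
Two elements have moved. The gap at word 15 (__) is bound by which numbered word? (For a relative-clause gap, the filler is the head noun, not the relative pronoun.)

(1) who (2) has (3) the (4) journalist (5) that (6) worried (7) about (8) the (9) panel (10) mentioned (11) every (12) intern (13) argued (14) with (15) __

The marked gap is the object of the preposition "with" of "argued".
Its filler is the fronted wh-phrase "who", at word 1.
(The other dependency links word 4 to a gap after word 5.)

1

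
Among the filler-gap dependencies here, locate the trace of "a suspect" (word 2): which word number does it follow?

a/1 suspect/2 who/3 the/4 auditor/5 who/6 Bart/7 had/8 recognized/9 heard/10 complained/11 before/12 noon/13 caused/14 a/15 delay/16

The displaced element is "a suspect" (word 2).
It is linked across 1 clause boundary (Ø).
It functions as the subject of "complained", so the gap sits immediately after word 10 ("heard").
Base order: The auditor who Bart had recognized heard that a suspect complained before noon.

10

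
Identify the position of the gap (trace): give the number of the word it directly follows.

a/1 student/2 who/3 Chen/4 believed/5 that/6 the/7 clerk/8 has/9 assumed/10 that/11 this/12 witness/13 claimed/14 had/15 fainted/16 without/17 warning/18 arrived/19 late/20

14

The displaced element is "a student" (word 2).
It is linked across 3 clause boundaries (that → that → Ø).
It functions as the subject of "fainted", so the gap sits immediately after word 14 ("claimed").
Base order: Chen believed that the clerk has assumed that this witness claimed that a student had fainted without warning.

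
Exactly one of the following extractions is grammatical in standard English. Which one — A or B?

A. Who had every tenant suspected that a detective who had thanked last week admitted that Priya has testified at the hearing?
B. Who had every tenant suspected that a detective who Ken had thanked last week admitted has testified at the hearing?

B

In A, the wh-phrase is extracted from inside a complex-NP island (relative clause) (introduced by "who"), which blocks movement.
In B, the extraction path crosses only that-complement boundaries, which are transparent.
So B is grammatical.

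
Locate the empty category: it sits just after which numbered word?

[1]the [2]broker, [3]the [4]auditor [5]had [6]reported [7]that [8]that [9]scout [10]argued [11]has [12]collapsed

10

The displaced element is "the broker" (word 2).
It is linked across 2 clause boundaries (that → Ø).
It functions as the subject of "collapsed", so the gap sits immediately after word 10 ("argued").
Base order: The auditor had reported that that scout argued that the broker has collapsed.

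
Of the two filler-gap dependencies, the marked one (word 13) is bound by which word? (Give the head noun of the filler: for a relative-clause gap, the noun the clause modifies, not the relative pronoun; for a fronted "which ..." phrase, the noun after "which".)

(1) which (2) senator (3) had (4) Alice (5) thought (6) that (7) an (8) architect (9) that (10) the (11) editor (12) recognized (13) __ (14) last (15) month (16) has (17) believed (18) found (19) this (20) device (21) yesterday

8

The marked gap is inside the relative clause, the direct object of "recognized".
Its filler is the head noun "architect" (via "that"), at word 8.
(The other dependency links word 2 to a gap after word 17.)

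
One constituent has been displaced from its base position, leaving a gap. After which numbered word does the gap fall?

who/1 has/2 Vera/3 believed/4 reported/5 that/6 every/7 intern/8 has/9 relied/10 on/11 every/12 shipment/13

4

The displaced element is "who" (word 1).
It is linked across 1 clause boundary (Ø).
It functions as the subject of "reported", so the gap sits immediately after word 4 ("believed").
Base order: Vera has believed that who reported that every intern has relied on every shipment.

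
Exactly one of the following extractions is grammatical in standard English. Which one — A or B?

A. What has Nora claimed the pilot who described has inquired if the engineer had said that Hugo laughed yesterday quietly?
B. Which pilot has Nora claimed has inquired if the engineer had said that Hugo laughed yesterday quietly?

In A, the wh-phrase is extracted from inside a complex-NP island (relative clause) (introduced by "who"), which blocks movement.
In B, the extraction path crosses only that-complement boundaries, which are transparent.
So B is grammatical.

B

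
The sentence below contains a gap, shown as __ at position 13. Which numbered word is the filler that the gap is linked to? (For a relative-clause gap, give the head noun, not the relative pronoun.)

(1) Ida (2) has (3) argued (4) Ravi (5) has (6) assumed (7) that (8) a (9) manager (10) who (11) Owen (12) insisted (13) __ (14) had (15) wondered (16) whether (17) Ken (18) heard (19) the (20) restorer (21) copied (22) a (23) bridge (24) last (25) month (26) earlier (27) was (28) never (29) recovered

9

The gap at 13 is the subject of "wondered", inside a relative clause.
The relative pronoun is "who" (word 10); it is bound by the head noun immediately before it.
Its filler is the head noun "manager", at word 9.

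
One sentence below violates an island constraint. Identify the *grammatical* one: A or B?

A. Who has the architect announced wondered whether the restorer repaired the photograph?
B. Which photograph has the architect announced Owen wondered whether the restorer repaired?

In B, the wh-phrase is extracted from inside a wh-island (introduced by "whether"), which blocks movement.
In A, the extraction path crosses only that-complement boundaries, which are transparent.
So A is grammatical.

A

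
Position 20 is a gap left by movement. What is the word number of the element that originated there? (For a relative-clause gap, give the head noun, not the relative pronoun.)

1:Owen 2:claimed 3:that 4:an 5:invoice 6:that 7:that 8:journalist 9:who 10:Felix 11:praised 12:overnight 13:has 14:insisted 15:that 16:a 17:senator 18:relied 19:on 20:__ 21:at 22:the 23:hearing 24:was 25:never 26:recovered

The gap at 20 is the prepositional object of "relied", inside a relative clause.
The relative pronoun is "that" (word 6); it is bound by the head noun immediately before it.
Its filler is the head noun "invoice", at word 5.

5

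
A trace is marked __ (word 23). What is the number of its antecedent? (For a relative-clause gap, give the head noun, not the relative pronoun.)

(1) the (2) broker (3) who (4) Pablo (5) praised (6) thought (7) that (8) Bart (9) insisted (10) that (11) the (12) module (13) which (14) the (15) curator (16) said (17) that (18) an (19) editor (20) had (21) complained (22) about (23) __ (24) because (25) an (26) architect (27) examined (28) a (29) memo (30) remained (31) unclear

The gap at 23 is the prepositional object of "complained", inside a relative clause.
The relative pronoun is "which" (word 13); it is bound by the head noun immediately before it.
Its filler is the head noun "module", at word 12.

12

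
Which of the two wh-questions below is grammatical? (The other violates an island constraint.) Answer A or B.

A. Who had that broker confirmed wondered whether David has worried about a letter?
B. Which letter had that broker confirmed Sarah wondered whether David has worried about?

In B, the wh-phrase is extracted from inside a wh-island (introduced by "whether"), which blocks movement.
In A, the extraction path crosses only that-complement boundaries, which are transparent.
So A is grammatical.

A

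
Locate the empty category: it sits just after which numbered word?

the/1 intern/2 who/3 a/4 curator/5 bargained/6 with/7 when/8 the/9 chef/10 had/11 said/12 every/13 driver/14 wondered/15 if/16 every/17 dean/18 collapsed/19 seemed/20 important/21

7

The displaced element is "the intern" (word 2).
It functions as the object of the preposition "with" of "bargained", so the gap sits immediately after word 7 ("with").
Base order: A curator bargained with the intern when the chef had said every driver wondered if every dean collapsed.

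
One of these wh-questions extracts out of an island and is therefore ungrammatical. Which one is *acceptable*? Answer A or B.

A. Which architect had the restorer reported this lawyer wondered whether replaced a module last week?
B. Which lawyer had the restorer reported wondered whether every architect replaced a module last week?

In A, the wh-phrase is extracted from inside a wh-island (introduced by "whether"), which blocks movement.
In B, the extraction path crosses only that-complement boundaries, which are transparent.
So B is grammatical.

B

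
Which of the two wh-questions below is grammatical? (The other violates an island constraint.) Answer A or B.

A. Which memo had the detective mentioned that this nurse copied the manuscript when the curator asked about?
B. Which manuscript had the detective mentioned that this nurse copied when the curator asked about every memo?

B

In A, the wh-phrase is extracted from inside an adjunct island (introduced by "when"), which blocks movement.
In B, the extraction path crosses only that-complement boundaries, which are transparent.
So B is grammatical.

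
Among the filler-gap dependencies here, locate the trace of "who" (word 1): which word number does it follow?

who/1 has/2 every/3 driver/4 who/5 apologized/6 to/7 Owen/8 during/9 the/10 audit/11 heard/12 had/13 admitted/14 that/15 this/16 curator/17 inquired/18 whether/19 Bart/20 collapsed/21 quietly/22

The displaced element is "who" (word 1).
It is linked across 1 clause boundary (Ø).
It functions as the subject of "admitted", so the gap sits immediately after word 12 ("heard").
Base order: Every driver who apologized to Owen during the audit has heard that who had admitted that this curator inquired whether Bart collapsed quietly.

12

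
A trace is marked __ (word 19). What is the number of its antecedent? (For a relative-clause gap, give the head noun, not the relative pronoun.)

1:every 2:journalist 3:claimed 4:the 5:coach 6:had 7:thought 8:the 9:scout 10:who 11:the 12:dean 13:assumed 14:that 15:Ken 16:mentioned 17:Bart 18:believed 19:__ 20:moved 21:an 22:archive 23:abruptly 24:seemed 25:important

The gap at 19 is the subject of "moved", inside a relative clause.
The relative pronoun is "who" (word 10); it is bound by the head noun immediately before it.
Its filler is the head noun "scout", at word 9.

9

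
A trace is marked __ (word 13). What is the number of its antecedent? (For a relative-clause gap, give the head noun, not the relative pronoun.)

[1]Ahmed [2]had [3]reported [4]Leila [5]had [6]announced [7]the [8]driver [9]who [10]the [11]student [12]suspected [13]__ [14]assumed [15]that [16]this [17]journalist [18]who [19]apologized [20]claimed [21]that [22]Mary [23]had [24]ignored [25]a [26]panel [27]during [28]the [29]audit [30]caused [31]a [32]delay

8

The gap at 13 is the subject of "assumed", inside a relative clause.
The relative pronoun is "who" (word 9); it is bound by the head noun immediately before it.
Its filler is the head noun "driver", at word 8.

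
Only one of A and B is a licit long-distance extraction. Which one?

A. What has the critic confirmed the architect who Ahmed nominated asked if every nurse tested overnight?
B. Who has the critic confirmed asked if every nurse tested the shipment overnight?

B

In A, the wh-phrase is extracted from inside a wh-island (introduced by "if"), which blocks movement.
In B, the extraction path crosses only that-complement boundaries, which are transparent.
So B is grammatical.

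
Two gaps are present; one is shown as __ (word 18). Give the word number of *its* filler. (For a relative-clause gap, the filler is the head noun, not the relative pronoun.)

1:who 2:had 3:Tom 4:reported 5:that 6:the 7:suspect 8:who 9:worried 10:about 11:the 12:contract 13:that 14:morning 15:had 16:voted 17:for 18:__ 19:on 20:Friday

The marked gap is the object of the preposition "for" of "voted".
Its filler is the fronted wh-phrase "who", at word 1.
(The other dependency links word 7 to a gap after word 8.)

1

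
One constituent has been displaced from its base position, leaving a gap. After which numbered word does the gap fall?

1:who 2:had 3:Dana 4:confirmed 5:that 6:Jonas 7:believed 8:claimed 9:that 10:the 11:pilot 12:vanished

7

The displaced element is "who" (word 1).
It is linked across 2 clause boundaries (that → Ø).
It functions as the subject of "claimed", so the gap sits immediately after word 7 ("believed").
Base order: Dana had confirmed that Jonas believed that who claimed that the pilot vanished.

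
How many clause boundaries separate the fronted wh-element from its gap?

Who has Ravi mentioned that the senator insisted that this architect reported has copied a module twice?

"who" is extracted from the subject of "copied".
Boundaries crossed, outermost first: [that], [that], [Ø] — 3 in total.

3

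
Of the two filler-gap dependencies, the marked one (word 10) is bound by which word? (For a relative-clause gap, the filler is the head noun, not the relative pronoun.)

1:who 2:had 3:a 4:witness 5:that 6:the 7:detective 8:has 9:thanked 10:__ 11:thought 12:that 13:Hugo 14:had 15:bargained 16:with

4

The marked gap is inside the relative clause, the direct object of "thanked".
Its filler is the head noun "witness" (via "that"), at word 4.
(The other dependency links word 1 to a gap after word 16.)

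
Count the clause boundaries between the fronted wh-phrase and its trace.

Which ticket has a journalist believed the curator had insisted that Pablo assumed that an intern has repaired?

3

"which ticket" is extracted from the object of "repaired".
Boundaries crossed, outermost first: [Ø], [that], [that] — 3 in total.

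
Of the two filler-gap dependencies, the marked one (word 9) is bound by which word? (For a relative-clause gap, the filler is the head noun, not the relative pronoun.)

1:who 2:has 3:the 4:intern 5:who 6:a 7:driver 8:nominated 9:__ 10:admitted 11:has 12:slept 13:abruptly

4

The marked gap is inside the relative clause, the direct object of "nominated".
Its filler is the head noun "intern" (via "who"), at word 4.
(The other dependency links word 1 to a gap after word 10.)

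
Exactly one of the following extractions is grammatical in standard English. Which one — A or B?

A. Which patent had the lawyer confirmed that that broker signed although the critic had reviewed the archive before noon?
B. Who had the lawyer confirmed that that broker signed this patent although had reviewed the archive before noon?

In B, the wh-phrase is extracted from inside an adjunct island (introduced by "although"), which blocks movement.
In A, the extraction path crosses only that-complement boundaries, which are transparent.
So A is grammatical.

A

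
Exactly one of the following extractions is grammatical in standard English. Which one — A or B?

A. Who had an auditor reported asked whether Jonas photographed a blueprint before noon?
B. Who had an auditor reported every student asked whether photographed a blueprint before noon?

A

In B, the wh-phrase is extracted from inside a wh-island (introduced by "whether"), which blocks movement.
In A, the extraction path crosses only that-complement boundaries, which are transparent.
So A is grammatical.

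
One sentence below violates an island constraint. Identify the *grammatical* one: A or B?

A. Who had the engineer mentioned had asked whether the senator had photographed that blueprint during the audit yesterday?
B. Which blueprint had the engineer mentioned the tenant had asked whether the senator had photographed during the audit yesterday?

In B, the wh-phrase is extracted from inside a wh-island (introduced by "whether"), which blocks movement.
In A, the extraction path crosses only that-complement boundaries, which are transparent.
So A is grammatical.

A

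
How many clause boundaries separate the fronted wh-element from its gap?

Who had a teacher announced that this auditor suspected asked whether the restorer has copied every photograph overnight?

2

"who" is extracted from the subject of "asked".
Boundaries crossed, outermost first: [that], [Ø] — 2 in total.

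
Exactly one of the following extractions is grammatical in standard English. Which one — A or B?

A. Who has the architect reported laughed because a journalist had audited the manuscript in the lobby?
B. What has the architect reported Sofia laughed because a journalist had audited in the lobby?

In B, the wh-phrase is extracted from inside an adjunct island (introduced by "because"), which blocks movement.
In A, the extraction path crosses only that-complement boundaries, which are transparent.
So A is grammatical.

A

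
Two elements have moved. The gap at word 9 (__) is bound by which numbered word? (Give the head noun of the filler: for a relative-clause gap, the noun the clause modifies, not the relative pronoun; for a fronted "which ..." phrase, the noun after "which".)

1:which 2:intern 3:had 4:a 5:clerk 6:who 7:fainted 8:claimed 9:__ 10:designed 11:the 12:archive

The marked gap is the subject of "designed".
Its filler is the fronted wh-phrase "which intern", at word 2.
(The other dependency links word 5 to a gap after word 6.)

2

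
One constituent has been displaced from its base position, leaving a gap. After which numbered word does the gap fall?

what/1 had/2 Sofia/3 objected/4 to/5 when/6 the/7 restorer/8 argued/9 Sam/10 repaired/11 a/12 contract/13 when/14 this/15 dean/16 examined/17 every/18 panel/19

The displaced element is "what" (word 1).
It functions as the object of the preposition "to" of "objected", so the gap sits immediately after word 5 ("to").
Base order: Sofia had objected to what when the restorer argued Sam repaired a contract when this dean examined every panel.

5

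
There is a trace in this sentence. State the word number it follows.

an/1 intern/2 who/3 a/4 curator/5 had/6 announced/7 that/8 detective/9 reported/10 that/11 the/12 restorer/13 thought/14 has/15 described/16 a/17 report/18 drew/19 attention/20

The displaced element is "an intern" (word 2).
It is linked across 3 clause boundaries (Ø → that → Ø).
It functions as the subject of "described", so the gap sits immediately after word 14 ("thought").
Base order: A curator had announced that detective reported that the restorer thought that an intern has described a report.

14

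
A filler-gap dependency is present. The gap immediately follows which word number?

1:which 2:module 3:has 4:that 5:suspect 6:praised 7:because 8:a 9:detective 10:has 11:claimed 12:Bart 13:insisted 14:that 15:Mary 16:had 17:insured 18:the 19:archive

6

The displaced element is "which module" (word 2).
It functions as the direct object of "praised", so the gap sits immediately after word 6 ("praised").
Base order: That suspect has praised which module because a detective has claimed Bart insisted that Mary had insured the archive.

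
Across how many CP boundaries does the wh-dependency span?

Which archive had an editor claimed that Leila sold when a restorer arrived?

1

"which archive" is extracted from the object of "sold".
Boundaries crossed, outermost first: [that] — 1 in total.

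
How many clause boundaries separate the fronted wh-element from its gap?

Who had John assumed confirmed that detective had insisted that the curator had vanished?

"who" is extracted from the subject of "confirmed".
Boundaries crossed, outermost first: [Ø] — 1 in total.

1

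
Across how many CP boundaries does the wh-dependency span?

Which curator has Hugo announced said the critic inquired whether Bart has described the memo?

"which curator" is extracted from the subject of "said".
Boundaries crossed, outermost first: [Ø] — 1 in total.

1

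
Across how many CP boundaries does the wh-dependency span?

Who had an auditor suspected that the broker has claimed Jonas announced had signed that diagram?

"who" is extracted from the subject of "signed".
Boundaries crossed, outermost first: [that], [Ø], [Ø] — 3 in total.

3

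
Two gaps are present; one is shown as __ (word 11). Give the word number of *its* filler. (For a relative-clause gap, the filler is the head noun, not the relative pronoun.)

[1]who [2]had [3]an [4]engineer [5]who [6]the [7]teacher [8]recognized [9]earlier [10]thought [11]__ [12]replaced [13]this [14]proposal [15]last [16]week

The marked gap is the subject of "replaced".
Its filler is the fronted wh-phrase "who", at word 1.
(The other dependency links word 4 to a gap after word 8.)

1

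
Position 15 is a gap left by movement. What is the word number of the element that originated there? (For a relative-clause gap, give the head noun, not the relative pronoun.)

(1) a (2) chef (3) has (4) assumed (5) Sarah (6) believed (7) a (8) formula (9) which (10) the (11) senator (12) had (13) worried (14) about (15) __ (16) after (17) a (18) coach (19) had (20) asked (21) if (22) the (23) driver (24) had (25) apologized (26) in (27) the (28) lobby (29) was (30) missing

8

The gap at 15 is the prepositional object of "worried", inside a relative clause.
The relative pronoun is "which" (word 9); it is bound by the head noun immediately before it.
Its filler is the head noun "formula", at word 8.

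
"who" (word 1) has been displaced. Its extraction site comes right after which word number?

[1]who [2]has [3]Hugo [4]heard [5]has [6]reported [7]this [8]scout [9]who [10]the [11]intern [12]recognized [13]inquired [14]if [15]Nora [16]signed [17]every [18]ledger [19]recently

The displaced element is "who" (word 1).
It is linked across 1 clause boundary (Ø).
It functions as the subject of "reported", so the gap sits immediately after word 4 ("heard").
Base order: Hugo has heard that who has reported this scout who the intern recognized inquired if Nora signed every ledger recently.

4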